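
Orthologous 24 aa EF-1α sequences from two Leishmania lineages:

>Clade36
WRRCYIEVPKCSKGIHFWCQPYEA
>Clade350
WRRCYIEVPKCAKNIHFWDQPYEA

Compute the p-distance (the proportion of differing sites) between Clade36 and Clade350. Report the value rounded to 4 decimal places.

Differing sites — 12:S/A; 14:G/N; 19:C/D.
There are 3 differences over 24 sites, so p = 3/24 = 0.1250.

0.1250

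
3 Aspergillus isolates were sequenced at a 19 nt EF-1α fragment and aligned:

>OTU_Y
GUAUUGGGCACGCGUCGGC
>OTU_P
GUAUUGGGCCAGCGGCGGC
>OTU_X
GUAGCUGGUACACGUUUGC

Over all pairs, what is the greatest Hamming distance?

10

Pairwise Hamming distances:
  OTU_Y vs OTU_P: 3
  OTU_Y vs OTU_X: 7
  OTU_P vs OTU_X: 10
The largest is 10, between OTU_P and OTU_X.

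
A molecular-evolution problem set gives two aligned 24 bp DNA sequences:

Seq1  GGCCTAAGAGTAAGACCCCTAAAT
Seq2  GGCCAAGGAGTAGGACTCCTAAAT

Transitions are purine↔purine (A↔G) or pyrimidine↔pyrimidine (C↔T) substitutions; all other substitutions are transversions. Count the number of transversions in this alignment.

1

The sequences differ at positions 5 (T/A, transversion), 7 (A/G, transition), 13 (A/G, transition), 17 (C/T, transition).
Of the 4 differences, 3 transitions and 1 transversion, so the answer is 1.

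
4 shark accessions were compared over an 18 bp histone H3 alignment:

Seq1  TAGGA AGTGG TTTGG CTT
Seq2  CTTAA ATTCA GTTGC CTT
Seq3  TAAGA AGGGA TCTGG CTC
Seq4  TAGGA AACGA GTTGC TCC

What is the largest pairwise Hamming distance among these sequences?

Pairwise Hamming distances:
  Seq1 vs Seq2: 9
  Seq1 vs Seq3: 5
  Seq1 vs Seq4: 8
  Seq2 vs Seq3: 11
  Seq2 vs Seq4: 10
  Seq3 vs Seq4: 8
The largest is 11, between Seq2 and Seq3.

11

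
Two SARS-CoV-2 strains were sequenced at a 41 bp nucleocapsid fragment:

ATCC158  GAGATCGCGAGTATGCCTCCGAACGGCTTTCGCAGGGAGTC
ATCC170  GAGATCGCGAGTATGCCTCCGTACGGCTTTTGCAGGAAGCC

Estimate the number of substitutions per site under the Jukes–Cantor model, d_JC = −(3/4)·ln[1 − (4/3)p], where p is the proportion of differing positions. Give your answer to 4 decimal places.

0.1045

Differing sites — 22:A/T; 31:C/T; 37:G/A; 40:T/C.
p = 4/41 = 0.097561.
d = −0.75 · ln(1 − (4/3)·0.097561) = −0.75 · ln(0.869919) = −0.75 · (-0.139355) = 0.1045.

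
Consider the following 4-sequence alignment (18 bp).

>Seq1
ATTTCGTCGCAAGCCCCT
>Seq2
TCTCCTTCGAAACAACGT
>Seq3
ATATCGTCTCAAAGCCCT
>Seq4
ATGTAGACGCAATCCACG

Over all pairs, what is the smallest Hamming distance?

4

Pairwise Hamming distances:
  Seq1 vs Seq2: 9
  Seq1 vs Seq3: 4
  Seq1 vs Seq4: 6
  Seq2 vs Seq3: 11
  Seq2 vs Seq4: 14
  Seq3 vs Seq4: 8
The smallest is 4, between Seq1 and Seq3.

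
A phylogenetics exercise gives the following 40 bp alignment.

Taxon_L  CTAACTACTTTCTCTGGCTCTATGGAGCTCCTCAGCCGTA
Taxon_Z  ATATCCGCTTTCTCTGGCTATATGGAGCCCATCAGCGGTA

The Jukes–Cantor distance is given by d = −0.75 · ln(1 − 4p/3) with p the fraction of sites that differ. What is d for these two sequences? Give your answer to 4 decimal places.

0.2326

Mismatches occur at site 1 (C/A), site 4 (A/T), site 6 (T/C), site 7 (A/G), site 20 (C/A), site 29 (T/C), site 31 (C/A), site 37 (C/G).
p = 8/40 = 0.200000.
d = −0.75 · ln(1 − (4/3)·0.200000) = −0.75 · ln(0.733333) = −0.75 · (-0.310155) = 0.2326.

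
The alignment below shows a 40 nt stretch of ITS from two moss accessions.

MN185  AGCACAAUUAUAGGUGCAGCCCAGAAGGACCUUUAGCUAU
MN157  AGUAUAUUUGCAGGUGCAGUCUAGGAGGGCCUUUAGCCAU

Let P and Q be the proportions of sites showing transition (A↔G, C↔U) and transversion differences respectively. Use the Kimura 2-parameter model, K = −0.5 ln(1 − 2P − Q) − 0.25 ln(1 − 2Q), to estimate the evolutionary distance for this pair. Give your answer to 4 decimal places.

Differing sites — 3:C/U (Ti); 5:C/U (Ti); 7:A/U (Tv); 10:A/G (Ti); 11:U/C (Ti); 20:C/U (Ti); 22:C/U (Ti); 25:A/G (Ti); 29:A/G (Ti); 38:U/C (Ti).
Of the 10 differences, 9 transitions and 1 transversion over 40 sites: P = 9/40 = 0.225000, Q = 1/40 = 0.025000.
d = −0.5·ln(0.525000) − 0.25·ln(0.950000) = −0.5·(-0.644357) − 0.25·(-0.051293) = 0.3350.

0.3350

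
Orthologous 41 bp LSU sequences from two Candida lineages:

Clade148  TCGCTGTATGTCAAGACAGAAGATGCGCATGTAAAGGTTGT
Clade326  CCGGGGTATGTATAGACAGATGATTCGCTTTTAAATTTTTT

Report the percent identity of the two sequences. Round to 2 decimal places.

70.73%

Differing sites — 1:T/C; 4:C/G; 5:T/G; 12:C/A; 13:A/T; 21:A/T; 25:G/T; 29:A/T; 31:G/T; 36:G/T; 37:G/T; 40:G/T.
29 of the 41 sites match, so the percent identity is 29/41 × 100 = 70.73%.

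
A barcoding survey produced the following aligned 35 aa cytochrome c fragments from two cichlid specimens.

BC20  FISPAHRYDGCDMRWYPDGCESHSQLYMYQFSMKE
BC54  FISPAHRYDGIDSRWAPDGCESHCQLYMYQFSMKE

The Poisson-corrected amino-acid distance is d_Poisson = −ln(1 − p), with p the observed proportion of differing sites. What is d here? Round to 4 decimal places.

Mismatches occur at site 11 (C↔I), site 13 (M↔S), site 16 (Y↔A), site 24 (S↔C).
p = 4/35 = 0.114286.
d = −ln(1 − 0.114286) = −ln(0.885714) = 0.1214.

0.1214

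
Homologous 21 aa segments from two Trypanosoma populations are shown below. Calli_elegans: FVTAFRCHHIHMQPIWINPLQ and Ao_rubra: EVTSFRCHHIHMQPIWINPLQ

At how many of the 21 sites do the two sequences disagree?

2

Mismatches occur at site 1 (F→E), site 4 (A→S).
That gives 2 mismatches out of 21 aligned sites, so the Hamming distance is 2.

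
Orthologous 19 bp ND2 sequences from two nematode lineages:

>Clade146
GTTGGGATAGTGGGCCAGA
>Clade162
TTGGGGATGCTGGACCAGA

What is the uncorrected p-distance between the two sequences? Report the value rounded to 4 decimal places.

Mismatches occur at site 1 (G/T), site 3 (T/G), site 9 (A/G), site 10 (G/C), site 14 (G/A).
There are 5 differences over 19 sites, so p = 5/19 = 0.2632.

0.2632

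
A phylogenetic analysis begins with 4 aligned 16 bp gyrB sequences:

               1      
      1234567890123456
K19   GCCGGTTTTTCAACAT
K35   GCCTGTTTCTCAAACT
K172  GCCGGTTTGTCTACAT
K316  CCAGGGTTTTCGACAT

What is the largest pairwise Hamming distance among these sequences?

8

Pairwise Hamming distances:
  K19 vs K35: 4
  K19 vs K172: 2
  K19 vs K316: 4
  K35 vs K172: 5
  K35 vs K316: 8
  K172 vs K316: 5
The largest is 8, between K35 and K316.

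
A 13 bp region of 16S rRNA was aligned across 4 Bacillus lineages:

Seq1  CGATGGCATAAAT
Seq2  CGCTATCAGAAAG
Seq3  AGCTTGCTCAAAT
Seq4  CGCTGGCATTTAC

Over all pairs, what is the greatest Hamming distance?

Pairwise Hamming distances:
  Seq1 vs Seq2: 5
  Seq1 vs Seq3: 5
  Seq1 vs Seq4: 4
  Seq2 vs Seq3: 6
  Seq2 vs Seq4: 6
  Seq3 vs Seq4: 7
The largest is 7, between Seq3 and Seq4.

7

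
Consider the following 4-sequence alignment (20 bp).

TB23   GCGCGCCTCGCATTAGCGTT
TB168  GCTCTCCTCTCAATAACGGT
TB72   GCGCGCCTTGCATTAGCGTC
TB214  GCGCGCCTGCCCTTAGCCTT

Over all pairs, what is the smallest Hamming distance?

2

Pairwise Hamming distances:
  TB23 vs TB168: 6
  TB23 vs TB72: 2
  TB23 vs TB214: 4
  TB168 vs TB72: 8
  TB168 vs TB214: 9
  TB72 vs TB214: 5
The smallest is 2, between TB23 and TB72.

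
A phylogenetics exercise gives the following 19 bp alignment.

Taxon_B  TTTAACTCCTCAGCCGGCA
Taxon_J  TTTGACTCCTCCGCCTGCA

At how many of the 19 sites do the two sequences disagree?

3

The sequences differ at positions 4 (A/G), 12 (A/C), 16 (G/T).
That gives 3 mismatches out of 19 aligned sites, so the Hamming distance is 3.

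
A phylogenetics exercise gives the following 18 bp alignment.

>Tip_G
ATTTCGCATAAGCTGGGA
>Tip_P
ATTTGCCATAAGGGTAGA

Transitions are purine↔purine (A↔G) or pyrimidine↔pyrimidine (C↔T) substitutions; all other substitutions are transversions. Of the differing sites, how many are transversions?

5

Differing sites — 5:C/G (Tv); 6:G/C (Tv); 13:C/G (Tv); 14:T/G (Tv); 15:G/T (Tv); 16:G/A (Ti).
Of the 6 differences, 1 transition and 5 transversions, so the answer is 5.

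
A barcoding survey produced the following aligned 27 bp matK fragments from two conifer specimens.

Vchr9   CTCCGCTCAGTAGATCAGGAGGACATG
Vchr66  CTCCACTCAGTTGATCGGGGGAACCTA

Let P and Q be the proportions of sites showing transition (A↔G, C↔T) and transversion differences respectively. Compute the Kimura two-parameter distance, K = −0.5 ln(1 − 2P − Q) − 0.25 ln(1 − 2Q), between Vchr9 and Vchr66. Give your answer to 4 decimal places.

Mismatches occur at site 5 (G/A, transition), site 12 (A/T, transversion), site 17 (A/G, transition), site 20 (A/G, transition), site 22 (G/A, transition), site 25 (A/C, transversion), site 27 (G/A, transition).
Of the 7 differences, 5 transitions and 2 transversions over 27 sites: P = 5/27 = 0.185185, Q = 2/27 = 0.074074.
d = −0.5·ln(0.555556) − 0.25·ln(0.851852) = −0.5·(-0.587786) − 0.25·(-0.160342) = 0.3340.

0.3340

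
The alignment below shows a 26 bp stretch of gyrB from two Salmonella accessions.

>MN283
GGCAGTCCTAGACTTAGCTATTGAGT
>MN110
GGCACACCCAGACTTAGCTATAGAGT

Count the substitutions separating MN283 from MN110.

4

Mismatches occur at site 5 (G↔C), site 6 (T↔A), site 9 (T↔C), site 22 (T↔A).
That gives 4 mismatches out of 26 aligned sites, so the Hamming distance is 4.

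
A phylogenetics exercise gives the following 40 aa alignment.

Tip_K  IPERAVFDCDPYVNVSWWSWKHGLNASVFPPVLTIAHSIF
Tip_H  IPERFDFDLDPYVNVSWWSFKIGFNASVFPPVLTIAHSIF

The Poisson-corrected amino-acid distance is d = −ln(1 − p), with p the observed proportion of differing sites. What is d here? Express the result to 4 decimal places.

0.1625

Differing sites — 5:A/F; 6:V/D; 9:C/L; 20:W/F; 22:H/I; 24:L/F.
p = 6/40 = 0.150000.
d = −ln(1 − 0.150000) = −ln(0.850000) = 0.1625.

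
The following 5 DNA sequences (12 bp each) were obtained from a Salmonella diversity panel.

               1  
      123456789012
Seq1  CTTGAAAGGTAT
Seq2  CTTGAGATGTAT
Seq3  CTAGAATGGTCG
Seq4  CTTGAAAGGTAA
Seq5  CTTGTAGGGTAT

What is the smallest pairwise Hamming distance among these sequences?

1

Pairwise Hamming distances:
  Seq1 vs Seq2: 2
  Seq1 vs Seq3: 4
  Seq1 vs Seq4: 1
  Seq1 vs Seq5: 2
  Seq2 vs Seq3: 6
  Seq2 vs Seq4: 3
  Seq2 vs Seq5: 4
  Seq3 vs Seq4: 4
  Seq3 vs Seq5: 5
  Seq4 vs Seq5: 3
The smallest is 1, between Seq1 and Seq4.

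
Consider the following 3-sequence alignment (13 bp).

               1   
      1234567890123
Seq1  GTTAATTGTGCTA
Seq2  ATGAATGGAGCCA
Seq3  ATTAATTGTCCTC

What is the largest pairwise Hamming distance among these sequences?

Pairwise Hamming distances:
  Seq1 vs Seq2: 5
  Seq1 vs Seq3: 3
  Seq2 vs Seq3: 6
The largest is 6, between Seq2 and Seq3.

6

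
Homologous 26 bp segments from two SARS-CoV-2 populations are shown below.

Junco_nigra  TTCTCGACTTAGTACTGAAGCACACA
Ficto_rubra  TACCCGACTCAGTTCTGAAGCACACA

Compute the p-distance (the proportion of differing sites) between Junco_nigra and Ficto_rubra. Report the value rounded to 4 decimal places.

Differing sites — 2:T/A; 4:T/C; 10:T/C; 14:A/T.
There are 4 differences over 26 sites, so p = 4/26 = 0.1538.

0.1538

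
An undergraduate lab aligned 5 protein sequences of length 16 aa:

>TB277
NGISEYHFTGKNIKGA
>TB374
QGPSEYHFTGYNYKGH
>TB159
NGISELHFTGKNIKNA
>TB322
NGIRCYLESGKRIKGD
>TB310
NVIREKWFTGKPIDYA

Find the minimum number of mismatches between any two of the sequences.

2

Pairwise Hamming distances:
  TB277 vs TB374: 5
  TB277 vs TB159: 2
  TB277 vs TB322: 7
  TB277 vs TB310: 7
  TB374 vs TB159: 7
  TB374 vs TB322: 11
  TB374 vs TB310: 12
  TB159 vs TB322: 9
  TB159 vs TB310: 7
  TB322 vs TB310: 10
The smallest is 2, between TB277 and TB159.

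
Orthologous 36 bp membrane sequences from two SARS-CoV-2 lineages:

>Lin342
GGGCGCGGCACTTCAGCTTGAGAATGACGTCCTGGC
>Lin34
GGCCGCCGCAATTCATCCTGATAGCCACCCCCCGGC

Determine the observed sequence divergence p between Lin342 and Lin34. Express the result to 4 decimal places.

0.3333

Mismatches occur at site 3 (G/C), site 7 (G/C), site 11 (C/A), site 16 (G/T), site 18 (T/C), site 22 (G/T), site 24 (A/G), site 25 (T/C), site 26 (G/C), site 29 (G/C), site 30 (T/C), site 33 (T/C).
There are 12 differences over 36 sites, so p = 12/36 = 0.3333.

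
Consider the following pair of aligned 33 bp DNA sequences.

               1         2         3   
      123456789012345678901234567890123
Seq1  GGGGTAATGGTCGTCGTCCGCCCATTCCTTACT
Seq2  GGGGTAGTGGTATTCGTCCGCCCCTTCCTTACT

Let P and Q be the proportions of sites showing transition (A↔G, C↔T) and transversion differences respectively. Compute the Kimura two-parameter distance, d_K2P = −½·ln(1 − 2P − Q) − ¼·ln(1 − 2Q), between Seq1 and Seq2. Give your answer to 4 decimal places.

Mismatches occur at site 7 (A→G, transition), site 12 (C→A, transversion), site 13 (G→T, transversion), site 24 (A→C, transversion).
Of the 4 differences, 1 transition and 3 transversions over 33 sites: P = 1/33 = 0.030303, Q = 3/33 = 0.090909.
d = −0.5·ln(0.848485) − 0.25·ln(0.818182) = −0.5·(-0.164303) − 0.25·(-0.200670) = 0.1323.

0.1323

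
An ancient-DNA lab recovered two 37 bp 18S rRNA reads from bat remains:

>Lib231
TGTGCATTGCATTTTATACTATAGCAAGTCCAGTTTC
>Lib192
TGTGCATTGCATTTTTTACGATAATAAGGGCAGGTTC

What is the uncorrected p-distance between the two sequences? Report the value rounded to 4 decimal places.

0.1892

The sequences differ at positions 16 (A/T), 20 (T/G), 24 (G/A), 25 (C/T), 29 (T/G), 30 (C/G), 34 (T/G).
There are 7 differences over 37 sites, so p = 7/37 = 0.1892.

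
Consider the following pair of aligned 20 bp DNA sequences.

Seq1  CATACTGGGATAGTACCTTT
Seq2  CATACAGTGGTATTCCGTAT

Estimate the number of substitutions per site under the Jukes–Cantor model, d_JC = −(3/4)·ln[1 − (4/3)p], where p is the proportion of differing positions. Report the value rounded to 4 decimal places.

0.4715

Differing sites — 6:T/A; 8:G/T; 10:A/G; 13:G/T; 15:A/C; 17:C/G; 19:T/A.
p = 7/20 = 0.350000.
d = −0.75 · ln(1 − (4/3)·0.350000) = −0.75 · ln(0.533333) = −0.75 · (-0.628609) = 0.4715.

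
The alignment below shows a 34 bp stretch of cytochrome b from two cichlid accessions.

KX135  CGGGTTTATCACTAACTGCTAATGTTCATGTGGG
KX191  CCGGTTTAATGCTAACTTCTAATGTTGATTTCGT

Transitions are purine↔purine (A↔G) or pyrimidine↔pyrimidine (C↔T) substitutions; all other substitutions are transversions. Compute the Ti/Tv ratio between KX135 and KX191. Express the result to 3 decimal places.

0.286

The sequences differ at positions 2 (G/C, transversion), 9 (T/A, transversion), 10 (C/T, transition), 11 (A/G, transition), 18 (G/T, transversion), 27 (C/G, transversion), 30 (G/T, transversion), 32 (G/C, transversion), 34 (G/T, transversion).
Of the 9 differences, 2 transitions and 7 transversions, so Ti/Tv = 2/7 = 0.286.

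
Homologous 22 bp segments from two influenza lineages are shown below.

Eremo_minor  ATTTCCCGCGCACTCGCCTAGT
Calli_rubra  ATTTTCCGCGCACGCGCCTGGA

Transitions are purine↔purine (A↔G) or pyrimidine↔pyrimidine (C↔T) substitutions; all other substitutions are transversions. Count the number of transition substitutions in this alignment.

Mismatches occur at site 5 (C/T, transition), site 14 (T/G, transversion), site 20 (A/G, transition), site 22 (T/A, transversion).
Of the 4 differences, 2 transitions and 2 transversions, so the answer is 2.

2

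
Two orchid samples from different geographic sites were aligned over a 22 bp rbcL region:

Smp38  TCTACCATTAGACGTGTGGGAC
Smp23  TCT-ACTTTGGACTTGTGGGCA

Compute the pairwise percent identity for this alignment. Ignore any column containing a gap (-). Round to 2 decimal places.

71.43%

Excluding the 1 gap column leaves 21 comparable sites.
Differing sites — 5:C/A; 7:A/T; 10:A/G; 14:G/T; 21:A/C; 22:C/A.
15 of the 21 comparable sites match, so the percent identity is 15/21 × 100 = 71.43%.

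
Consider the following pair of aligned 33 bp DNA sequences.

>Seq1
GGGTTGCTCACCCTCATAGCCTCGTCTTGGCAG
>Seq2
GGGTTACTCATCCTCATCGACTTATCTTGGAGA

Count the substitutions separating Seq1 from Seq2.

9

The sequences differ at positions 6 (G/A), 11 (C/T), 18 (A/C), 20 (C/A), 23 (C/T), 24 (G/A), 31 (C/A), 32 (A/G), 33 (G/A).
That gives 9 mismatches out of 33 aligned sites, so the Hamming distance is 9.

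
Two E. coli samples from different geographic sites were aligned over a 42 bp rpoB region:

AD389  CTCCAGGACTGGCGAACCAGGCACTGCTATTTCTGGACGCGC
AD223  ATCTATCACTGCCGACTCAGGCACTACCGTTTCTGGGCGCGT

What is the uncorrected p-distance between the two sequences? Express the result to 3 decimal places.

0.286

Mismatches occur at site 1 (C/A), site 4 (C/T), site 6 (G/T), site 7 (G/C), site 12 (G/C), site 16 (A/C), site 17 (C/T), site 26 (G/A), site 28 (T/C), site 29 (A/G), site 37 (A/G), site 42 (C/T).
There are 12 differences over 42 sites, so p = 12/42 = 0.286.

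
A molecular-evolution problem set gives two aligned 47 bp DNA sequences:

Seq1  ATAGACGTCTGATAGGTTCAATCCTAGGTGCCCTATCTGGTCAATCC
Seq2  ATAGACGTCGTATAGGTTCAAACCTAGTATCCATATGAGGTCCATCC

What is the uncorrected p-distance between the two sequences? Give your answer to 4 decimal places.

0.2128

Mismatches occur at site 10 (T↔G), site 11 (G↔T), site 22 (T↔A), site 28 (G↔T), site 29 (T↔A), site 30 (G↔T), site 33 (C↔A), site 37 (C↔G), site 38 (T↔A), site 43 (A↔C).
There are 10 differences over 47 sites, so p = 10/47 = 0.2128.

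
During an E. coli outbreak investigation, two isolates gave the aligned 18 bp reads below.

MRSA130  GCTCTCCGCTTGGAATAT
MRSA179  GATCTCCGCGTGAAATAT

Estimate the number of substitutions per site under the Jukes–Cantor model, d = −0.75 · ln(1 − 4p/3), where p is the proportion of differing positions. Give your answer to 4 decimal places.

0.1885

The sequences differ at positions 2 (C/A), 10 (T/G), 13 (G/A).
p = 3/18 = 0.166667.
d = −0.75 · ln(1 − (4/3)·0.166667) = −0.75 · ln(0.777777) = −0.75 · (-0.251315) = 0.1885.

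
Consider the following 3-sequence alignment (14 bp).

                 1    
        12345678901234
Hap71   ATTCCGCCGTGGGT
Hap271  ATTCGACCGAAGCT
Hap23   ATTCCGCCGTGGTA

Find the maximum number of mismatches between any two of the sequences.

Pairwise Hamming distances:
  Hap71 vs Hap271: 5
  Hap71 vs Hap23: 2
  Hap271 vs Hap23: 6
The largest is 6, between Hap271 and Hap23.

6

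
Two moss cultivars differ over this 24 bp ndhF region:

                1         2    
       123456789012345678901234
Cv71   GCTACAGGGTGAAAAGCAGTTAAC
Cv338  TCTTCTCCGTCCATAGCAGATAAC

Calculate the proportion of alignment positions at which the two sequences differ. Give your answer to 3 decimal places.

Mismatches occur at site 1 (G/T), site 4 (A/T), site 6 (A/T), site 7 (G/C), site 8 (G/C), site 11 (G/C), site 12 (A/C), site 14 (A/T), site 20 (T/A).
There are 9 differences over 24 sites, so p = 9/24 = 0.375.

0.375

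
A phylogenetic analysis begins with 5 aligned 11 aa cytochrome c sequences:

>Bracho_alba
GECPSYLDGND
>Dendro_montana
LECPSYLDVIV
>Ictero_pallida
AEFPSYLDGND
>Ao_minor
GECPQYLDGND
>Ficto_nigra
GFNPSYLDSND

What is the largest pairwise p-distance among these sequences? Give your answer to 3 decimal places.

Pairwise Hamming distances:
  Bracho_alba vs Dendro_montana: 4
  Bracho_alba vs Ictero_pallida: 2
  Bracho_alba vs Ao_minor: 1
  Bracho_alba vs Ficto_nigra: 3
  Dendro_montana vs Ictero_pallida: 5
  Dendro_montana vs Ao_minor: 5
  Dendro_montana vs Ficto_nigra: 6
  Ictero_pallida vs Ao_minor: 3
  Ictero_pallida vs Ficto_nigra: 4
  Ao_minor vs Ficto_nigra: 4
The largest is 6 mismatches, between Dendro_montana and Ficto_nigra; p = 6/11 = 0.545.

0.545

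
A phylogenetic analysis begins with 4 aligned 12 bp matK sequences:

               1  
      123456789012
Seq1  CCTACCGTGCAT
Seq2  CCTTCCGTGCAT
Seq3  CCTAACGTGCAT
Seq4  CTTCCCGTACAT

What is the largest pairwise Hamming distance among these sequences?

Pairwise Hamming distances:
  Seq1 vs Seq2: 1
  Seq1 vs Seq3: 1
  Seq1 vs Seq4: 3
  Seq2 vs Seq3: 2
  Seq2 vs Seq4: 3
  Seq3 vs Seq4: 4
The largest is 4, between Seq3 and Seq4.

4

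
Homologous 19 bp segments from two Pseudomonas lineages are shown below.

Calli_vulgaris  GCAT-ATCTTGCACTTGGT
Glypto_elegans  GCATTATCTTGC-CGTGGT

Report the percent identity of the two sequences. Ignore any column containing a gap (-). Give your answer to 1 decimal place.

Excluding the 2 gap columns leaves 17 comparable sites.
The sequences differ at position 15 (T/G).
16 of the 17 comparable sites match, so the percent identity is 16/17 × 100 = 94.1%.

94.1%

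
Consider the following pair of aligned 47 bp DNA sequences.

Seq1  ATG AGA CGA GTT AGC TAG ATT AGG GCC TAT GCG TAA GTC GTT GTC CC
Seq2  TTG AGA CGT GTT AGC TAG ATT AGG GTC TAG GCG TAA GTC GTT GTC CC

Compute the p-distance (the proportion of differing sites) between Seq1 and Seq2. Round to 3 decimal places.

0.085

Differing sites — 1:A/T; 9:A/T; 26:C/T; 30:T/G.
There are 4 differences over 47 sites, so p = 4/47 = 0.085.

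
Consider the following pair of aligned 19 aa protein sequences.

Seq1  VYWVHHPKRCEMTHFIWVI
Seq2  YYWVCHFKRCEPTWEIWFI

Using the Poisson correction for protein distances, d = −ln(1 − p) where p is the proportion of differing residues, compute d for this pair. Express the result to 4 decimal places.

Mismatches occur at site 1 (V/Y), site 5 (H/C), site 7 (P/F), site 12 (M/P), site 14 (H/W), site 15 (F/E), site 18 (V/F).
p = 7/19 = 0.368421.
d = −ln(1 − 0.368421) = −ln(0.631579) = 0.4595.

0.4595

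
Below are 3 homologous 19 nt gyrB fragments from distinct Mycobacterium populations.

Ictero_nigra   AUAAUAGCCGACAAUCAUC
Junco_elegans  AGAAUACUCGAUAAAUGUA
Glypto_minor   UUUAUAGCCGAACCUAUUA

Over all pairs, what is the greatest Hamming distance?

Pairwise Hamming distances:
  Ictero_nigra vs Junco_elegans: 8
  Ictero_nigra vs Glypto_minor: 8
  Junco_elegans vs Glypto_minor: 11
The largest is 11, between Junco_elegans and Glypto_minor.

11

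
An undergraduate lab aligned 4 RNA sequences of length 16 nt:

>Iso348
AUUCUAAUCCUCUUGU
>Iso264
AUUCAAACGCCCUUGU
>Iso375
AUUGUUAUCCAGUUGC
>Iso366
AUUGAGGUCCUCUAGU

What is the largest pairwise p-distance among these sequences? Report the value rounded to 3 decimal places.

0.500

Pairwise Hamming distances:
  Iso348 vs Iso264: 4
  Iso348 vs Iso375: 5
  Iso348 vs Iso366: 5
  Iso264 vs Iso375: 8
  Iso264 vs Iso366: 7
  Iso375 vs Iso366: 7
The largest is 8 mismatches, between Iso264 and Iso375; p = 8/16 = 0.500.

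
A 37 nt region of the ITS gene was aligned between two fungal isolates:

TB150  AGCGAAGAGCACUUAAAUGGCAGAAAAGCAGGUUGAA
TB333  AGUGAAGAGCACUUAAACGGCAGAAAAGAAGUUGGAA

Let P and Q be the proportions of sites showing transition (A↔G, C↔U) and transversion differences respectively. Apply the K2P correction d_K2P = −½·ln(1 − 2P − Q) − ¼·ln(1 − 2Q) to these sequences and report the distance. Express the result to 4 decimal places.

Differing sites — 3:C/U (Ti); 18:U/C (Ti); 29:C/A (Tv); 32:G/U (Tv); 34:U/G (Tv).
Of the 5 differences, 2 transitions and 3 transversions over 37 sites: P = 2/37 = 0.054054, Q = 3/37 = 0.081081.
d = −0.5·ln(0.810811) − 0.25·ln(0.837838) = −0.5·(-0.209720) − 0.25·(-0.176931) = 0.1491.

0.1491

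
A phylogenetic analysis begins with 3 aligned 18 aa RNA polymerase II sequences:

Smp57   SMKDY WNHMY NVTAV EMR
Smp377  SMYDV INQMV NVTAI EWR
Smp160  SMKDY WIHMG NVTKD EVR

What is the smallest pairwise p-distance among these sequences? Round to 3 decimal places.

0.278

Pairwise Hamming distances:
  Smp57 vs Smp377: 7
  Smp57 vs Smp160: 5
  Smp377 vs Smp160: 9
The smallest is 5 mismatches, between Smp57 and Smp160; p = 5/18 = 0.278.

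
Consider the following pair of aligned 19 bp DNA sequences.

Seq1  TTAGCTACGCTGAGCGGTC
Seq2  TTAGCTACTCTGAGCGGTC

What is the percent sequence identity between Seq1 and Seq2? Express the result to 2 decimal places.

94.74%

A single mismatch occurs at site 9 (G/T).
18 of the 19 sites match, so the percent identity is 18/19 × 100 = 94.74%.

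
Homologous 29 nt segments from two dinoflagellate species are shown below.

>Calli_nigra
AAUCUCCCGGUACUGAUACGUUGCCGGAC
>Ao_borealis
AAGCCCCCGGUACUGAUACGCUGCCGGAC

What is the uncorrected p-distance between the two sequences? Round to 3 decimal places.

0.103

The sequences differ at positions 3 (U/G), 5 (U/C), 21 (U/C).
There are 3 differences over 29 sites, so p = 3/29 = 0.103.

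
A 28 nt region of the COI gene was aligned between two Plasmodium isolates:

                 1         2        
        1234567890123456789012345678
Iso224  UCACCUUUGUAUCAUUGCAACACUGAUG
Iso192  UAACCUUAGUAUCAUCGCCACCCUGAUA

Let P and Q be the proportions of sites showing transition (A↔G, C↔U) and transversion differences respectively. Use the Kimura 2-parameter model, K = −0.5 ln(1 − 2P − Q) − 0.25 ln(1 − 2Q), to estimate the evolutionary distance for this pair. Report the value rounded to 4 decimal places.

0.2524

Mismatches occur at site 2 (C→A, transversion), site 8 (U→A, transversion), site 16 (U→C, transition), site 19 (A→C, transversion), site 22 (A→C, transversion), site 28 (G→A, transition).
Of the 6 differences, 2 transitions and 4 transversions over 28 sites: P = 2/28 = 0.071429, Q = 4/28 = 0.142857.
d = −0.5·ln(0.714285) − 0.25·ln(0.714286) = −0.5·(-0.336473) − 0.25·(-0.336472) = 0.2524.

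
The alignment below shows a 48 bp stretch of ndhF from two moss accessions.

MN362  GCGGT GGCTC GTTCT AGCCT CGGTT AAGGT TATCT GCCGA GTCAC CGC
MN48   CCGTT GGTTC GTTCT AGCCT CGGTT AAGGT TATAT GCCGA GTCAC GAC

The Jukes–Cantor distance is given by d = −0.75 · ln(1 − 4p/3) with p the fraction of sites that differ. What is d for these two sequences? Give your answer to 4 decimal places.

0.1367

Differing sites — 1:G/C; 4:G/T; 8:C/T; 34:C/A; 46:C/G; 47:G/A.
p = 6/48 = 0.125000.
d = −0.75 · ln(1 − (4/3)·0.125000) = −0.75 · ln(0.833333) = −0.75 · (-0.182322) = 0.1367.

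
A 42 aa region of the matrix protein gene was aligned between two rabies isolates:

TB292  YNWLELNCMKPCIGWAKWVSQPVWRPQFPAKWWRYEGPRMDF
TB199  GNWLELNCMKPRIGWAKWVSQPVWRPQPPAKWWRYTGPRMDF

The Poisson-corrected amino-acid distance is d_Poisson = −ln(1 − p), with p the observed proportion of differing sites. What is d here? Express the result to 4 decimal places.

The sequences differ at positions 1 (Y/G), 12 (C/R), 28 (F/P), 36 (E/T).
p = 4/42 = 0.095238.
d = −ln(1 − 0.095238) = −ln(0.904762) = 0.1001.

0.1001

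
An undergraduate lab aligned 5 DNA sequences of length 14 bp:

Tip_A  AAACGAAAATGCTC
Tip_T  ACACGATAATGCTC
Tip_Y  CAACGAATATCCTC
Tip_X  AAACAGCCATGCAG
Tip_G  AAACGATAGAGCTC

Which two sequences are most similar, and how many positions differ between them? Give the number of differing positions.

2

Pairwise Hamming distances:
  Tip_A vs Tip_T: 2
  Tip_A vs Tip_Y: 3
  Tip_A vs Tip_X: 6
  Tip_A vs Tip_G: 3
  Tip_T vs Tip_Y: 5
  Tip_T vs Tip_X: 7
  Tip_T vs Tip_G: 3
  Tip_Y vs Tip_X: 8
  Tip_Y vs Tip_G: 6
  Tip_X vs Tip_G: 8
The smallest is 2, between Tip_A and Tip_T.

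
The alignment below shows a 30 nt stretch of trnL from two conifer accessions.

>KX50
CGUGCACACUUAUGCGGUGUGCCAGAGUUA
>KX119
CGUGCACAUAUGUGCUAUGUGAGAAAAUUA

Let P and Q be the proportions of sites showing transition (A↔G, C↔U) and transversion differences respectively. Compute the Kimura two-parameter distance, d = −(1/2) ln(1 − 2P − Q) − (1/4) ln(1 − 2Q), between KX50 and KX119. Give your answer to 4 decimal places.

0.3918

The sequences differ at positions 9 (C/U, transition), 10 (U/A, transversion), 12 (A/G, transition), 16 (G/U, transversion), 17 (G/A, transition), 22 (C/A, transversion), 23 (C/G, transversion), 25 (G/A, transition), 27 (G/A, transition).
Of the 9 differences, 5 transitions and 4 transversions over 30 sites: P = 5/30 = 0.166667, Q = 4/30 = 0.133333.
d = −0.5·ln(0.533333) − 0.25·ln(0.733334) = −0.5·(-0.628609) − 0.25·(-0.310154) = 0.3918.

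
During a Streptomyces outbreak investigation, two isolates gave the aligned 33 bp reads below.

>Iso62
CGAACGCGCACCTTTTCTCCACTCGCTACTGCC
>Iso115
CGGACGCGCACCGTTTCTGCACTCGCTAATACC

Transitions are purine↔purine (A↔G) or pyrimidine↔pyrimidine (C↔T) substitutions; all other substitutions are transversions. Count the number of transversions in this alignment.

Differing sites — 3:A/G (Ti); 13:T/G (Tv); 19:C/G (Tv); 29:C/A (Tv); 31:G/A (Ti).
Of the 5 differences, 2 transitions and 3 transversions, so the answer is 3.

3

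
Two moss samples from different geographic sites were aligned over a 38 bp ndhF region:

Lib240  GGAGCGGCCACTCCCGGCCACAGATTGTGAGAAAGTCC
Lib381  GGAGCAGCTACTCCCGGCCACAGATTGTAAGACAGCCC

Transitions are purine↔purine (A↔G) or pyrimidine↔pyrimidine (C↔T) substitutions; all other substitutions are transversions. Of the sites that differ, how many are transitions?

4

The sequences differ at positions 6 (G/A, transition), 9 (C/T, transition), 29 (G/A, transition), 33 (A/C, transversion), 36 (T/C, transition).
Of the 5 differences, 4 transitions and 1 transversion, so the answer is 4.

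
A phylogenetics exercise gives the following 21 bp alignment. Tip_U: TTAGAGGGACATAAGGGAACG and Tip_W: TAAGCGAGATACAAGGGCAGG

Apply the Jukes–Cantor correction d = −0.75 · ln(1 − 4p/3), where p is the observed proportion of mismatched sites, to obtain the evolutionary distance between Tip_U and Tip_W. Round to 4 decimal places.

0.4408

Differing sites — 2:T/A; 5:A/C; 7:G/A; 10:C/T; 12:T/C; 18:A/C; 20:C/G.
p = 7/21 = 0.333333.
d = −0.75 · ln(1 − (4/3)·0.333333) = −0.75 · ln(0.555556) = −0.75 · (-0.587786) = 0.4408.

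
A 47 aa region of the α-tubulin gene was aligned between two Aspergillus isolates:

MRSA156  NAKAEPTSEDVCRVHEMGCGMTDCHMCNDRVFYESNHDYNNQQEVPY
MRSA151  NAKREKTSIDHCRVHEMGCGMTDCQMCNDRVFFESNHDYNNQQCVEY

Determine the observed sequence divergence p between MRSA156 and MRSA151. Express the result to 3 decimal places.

0.170

The sequences differ at positions 4 (A/R), 6 (P/K), 9 (E/I), 11 (V/H), 25 (H/Q), 33 (Y/F), 44 (E/C), 46 (P/E).
There are 8 differences over 47 sites, so p = 8/47 = 0.170.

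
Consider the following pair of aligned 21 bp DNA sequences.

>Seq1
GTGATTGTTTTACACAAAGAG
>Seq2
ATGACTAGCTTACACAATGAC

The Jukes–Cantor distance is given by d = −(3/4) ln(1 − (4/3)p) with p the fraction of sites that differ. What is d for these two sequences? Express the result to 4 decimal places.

0.4408

Differing sites — 1:G/A; 5:T/C; 7:G/A; 8:T/G; 9:T/C; 18:A/T; 21:G/C.
p = 7/21 = 0.333333.
d = −0.75 · ln(1 − (4/3)·0.333333) = −0.75 · ln(0.555556) = −0.75 · (-0.587786) = 0.4408.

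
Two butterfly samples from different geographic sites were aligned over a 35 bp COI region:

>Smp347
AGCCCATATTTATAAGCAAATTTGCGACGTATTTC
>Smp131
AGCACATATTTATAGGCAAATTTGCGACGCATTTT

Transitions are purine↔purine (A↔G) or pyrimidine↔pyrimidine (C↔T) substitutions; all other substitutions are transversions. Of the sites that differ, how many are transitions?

Mismatches occur at site 4 (C/A, transversion), site 15 (A/G, transition), site 30 (T/C, transition), site 35 (C/T, transition).
Of the 4 differences, 3 transitions and 1 transversion, so the answer is 3.

3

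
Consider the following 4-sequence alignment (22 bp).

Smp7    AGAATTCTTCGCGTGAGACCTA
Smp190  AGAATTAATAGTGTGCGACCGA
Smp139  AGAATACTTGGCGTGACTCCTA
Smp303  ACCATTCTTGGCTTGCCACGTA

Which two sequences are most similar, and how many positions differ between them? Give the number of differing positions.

4

Pairwise Hamming distances:
  Smp7 vs Smp190: 6
  Smp7 vs Smp139: 4
  Smp7 vs Smp303: 7
  Smp190 vs Smp139: 9
  Smp190 vs Smp303: 10
  Smp139 vs Smp303: 7
The smallest is 4, between Smp7 and Smp139.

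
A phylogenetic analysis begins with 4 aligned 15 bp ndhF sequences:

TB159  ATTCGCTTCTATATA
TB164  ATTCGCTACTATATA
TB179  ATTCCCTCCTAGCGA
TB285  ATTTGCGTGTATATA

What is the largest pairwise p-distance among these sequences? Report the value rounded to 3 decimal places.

Pairwise Hamming distances:
  TB159 vs TB164: 1
  TB159 vs TB179: 5
  TB159 vs TB285: 3
  TB164 vs TB179: 5
  TB164 vs TB285: 4
  TB179 vs TB285: 8
The largest is 8 mismatches, between TB179 and TB285; p = 8/15 = 0.533.

0.533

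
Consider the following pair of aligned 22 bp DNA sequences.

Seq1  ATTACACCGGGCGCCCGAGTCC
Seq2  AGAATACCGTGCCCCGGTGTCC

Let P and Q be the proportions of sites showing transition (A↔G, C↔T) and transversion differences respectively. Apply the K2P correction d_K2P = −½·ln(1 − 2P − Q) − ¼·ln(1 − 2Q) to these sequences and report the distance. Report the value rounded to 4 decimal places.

0.4231

The sequences differ at positions 2 (T/G, transversion), 3 (T/A, transversion), 5 (C/T, transition), 10 (G/T, transversion), 13 (G/C, transversion), 16 (C/G, transversion), 18 (A/T, transversion).
Of the 7 differences, 1 transition and 6 transversions over 22 sites: P = 1/22 = 0.045455, Q = 6/22 = 0.272727.
d = −0.5·ln(0.636363) − 0.25·ln(0.454546) = −0.5·(-0.451986) − 0.25·(-0.788456) = 0.4231.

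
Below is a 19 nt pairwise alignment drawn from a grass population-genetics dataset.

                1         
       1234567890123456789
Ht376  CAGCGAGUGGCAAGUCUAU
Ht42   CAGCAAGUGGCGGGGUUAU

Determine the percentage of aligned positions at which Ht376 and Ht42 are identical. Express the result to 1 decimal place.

73.7%

Differing sites — 5:G/A; 12:A/G; 13:A/G; 15:U/G; 16:C/U.
14 of the 19 sites match, so the percent identity is 14/19 × 100 = 73.7%.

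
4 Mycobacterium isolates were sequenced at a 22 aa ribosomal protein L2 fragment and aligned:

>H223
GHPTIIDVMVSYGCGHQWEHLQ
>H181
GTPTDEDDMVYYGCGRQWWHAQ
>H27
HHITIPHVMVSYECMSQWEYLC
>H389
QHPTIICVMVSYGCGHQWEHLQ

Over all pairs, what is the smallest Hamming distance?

Pairwise Hamming distances:
  H223 vs H181: 8
  H223 vs H27: 9
  H223 vs H389: 2
  H181 vs H27: 15
  H181 vs H389: 10
  H27 vs H389: 9
The smallest is 2, between H223 and H389.

2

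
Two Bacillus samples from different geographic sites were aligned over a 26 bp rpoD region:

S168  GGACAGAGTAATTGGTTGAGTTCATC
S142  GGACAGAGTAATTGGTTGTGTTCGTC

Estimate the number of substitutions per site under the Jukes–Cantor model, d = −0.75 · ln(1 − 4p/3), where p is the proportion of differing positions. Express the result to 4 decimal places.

0.0812

Differing sites — 19:A/T; 24:A/G.
p = 2/26 = 0.076923.
d = −0.75 · ln(1 − (4/3)·0.076923) = −0.75 · ln(0.897436) = −0.75 · (-0.108213) = 0.0812.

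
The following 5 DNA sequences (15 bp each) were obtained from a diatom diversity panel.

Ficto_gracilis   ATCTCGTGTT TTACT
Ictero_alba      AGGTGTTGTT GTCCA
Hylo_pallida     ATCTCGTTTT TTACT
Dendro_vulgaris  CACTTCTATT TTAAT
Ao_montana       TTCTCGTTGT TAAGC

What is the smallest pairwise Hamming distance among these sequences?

Pairwise Hamming distances:
  Ficto_gracilis vs Ictero_alba: 7
  Ficto_gracilis vs Hylo_pallida: 1
  Ficto_gracilis vs Dendro_vulgaris: 6
  Ficto_gracilis vs Ao_montana: 6
  Ictero_alba vs Hylo_pallida: 8
  Ictero_alba vs Dendro_vulgaris: 10
  Ictero_alba vs Ao_montana: 12
  Hylo_pallida vs Dendro_vulgaris: 6
  Hylo_pallida vs Ao_montana: 5
  Dendro_vulgaris vs Ao_montana: 9
The smallest is 1, between Ficto_gracilis and Hylo_pallida.

1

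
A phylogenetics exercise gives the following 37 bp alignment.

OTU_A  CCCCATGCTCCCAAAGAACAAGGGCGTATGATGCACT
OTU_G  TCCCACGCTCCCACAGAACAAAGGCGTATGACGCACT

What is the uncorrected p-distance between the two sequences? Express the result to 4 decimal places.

0.1351

The sequences differ at positions 1 (C/T), 6 (T/C), 14 (A/C), 22 (G/A), 32 (T/C).
There are 5 differences over 37 sites, so p = 5/37 = 0.1351.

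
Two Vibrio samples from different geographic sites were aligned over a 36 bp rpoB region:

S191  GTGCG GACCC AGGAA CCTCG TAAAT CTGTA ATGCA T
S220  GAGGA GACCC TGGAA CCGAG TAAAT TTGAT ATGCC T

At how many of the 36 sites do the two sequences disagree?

10

Differing sites — 2:T/A; 4:C/G; 5:G/A; 11:A/T; 18:T/G; 19:C/A; 26:C/T; 29:T/A; 30:A/T; 35:A/C.
That gives 10 mismatches out of 36 aligned sites, so the Hamming distance is 10.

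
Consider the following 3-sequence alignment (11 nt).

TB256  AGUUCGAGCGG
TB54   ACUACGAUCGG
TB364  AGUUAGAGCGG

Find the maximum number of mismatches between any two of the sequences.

4

Pairwise Hamming distances:
  TB256 vs TB54: 3
  TB256 vs TB364: 1
  TB54 vs TB364: 4
The largest is 4, between TB54 and TB364.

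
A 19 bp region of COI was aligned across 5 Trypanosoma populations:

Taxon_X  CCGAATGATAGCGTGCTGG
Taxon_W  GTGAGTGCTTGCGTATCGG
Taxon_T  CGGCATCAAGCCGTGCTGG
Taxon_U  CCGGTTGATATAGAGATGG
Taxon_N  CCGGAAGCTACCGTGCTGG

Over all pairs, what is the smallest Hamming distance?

4

Pairwise Hamming distances:
  Taxon_X vs Taxon_W: 8
  Taxon_X vs Taxon_T: 6
  Taxon_X vs Taxon_U: 6
  Taxon_X vs Taxon_N: 4
  Taxon_W vs Taxon_T: 12
  Taxon_W vs Taxon_U: 12
  Taxon_W vs Taxon_N: 10
  Taxon_T vs Taxon_U: 10
  Taxon_T vs Taxon_N: 7
  Taxon_U vs Taxon_N: 7
The smallest is 4, between Taxon_X and Taxon_N.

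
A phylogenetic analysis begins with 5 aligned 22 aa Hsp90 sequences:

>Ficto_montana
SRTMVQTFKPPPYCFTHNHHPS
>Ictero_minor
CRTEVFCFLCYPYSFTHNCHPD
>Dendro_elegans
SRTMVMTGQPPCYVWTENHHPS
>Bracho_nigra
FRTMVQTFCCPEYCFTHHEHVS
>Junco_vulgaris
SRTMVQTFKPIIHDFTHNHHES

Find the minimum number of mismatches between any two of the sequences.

Pairwise Hamming distances:
  Ficto_montana vs Ictero_minor: 10
  Ficto_montana vs Dendro_elegans: 7
  Ficto_montana vs Bracho_nigra: 7
  Ficto_montana vs Junco_vulgaris: 5
  Ictero_minor vs Dendro_elegans: 14
  Ictero_minor vs Bracho_nigra: 12
  Ictero_minor vs Junco_vulgaris: 13
  Dendro_elegans vs Bracho_nigra: 12
  Dendro_elegans vs Junco_vulgaris: 10
  Bracho_nigra vs Junco_vulgaris: 10
The smallest is 5, between Ficto_montana and Junco_vulgaris.

5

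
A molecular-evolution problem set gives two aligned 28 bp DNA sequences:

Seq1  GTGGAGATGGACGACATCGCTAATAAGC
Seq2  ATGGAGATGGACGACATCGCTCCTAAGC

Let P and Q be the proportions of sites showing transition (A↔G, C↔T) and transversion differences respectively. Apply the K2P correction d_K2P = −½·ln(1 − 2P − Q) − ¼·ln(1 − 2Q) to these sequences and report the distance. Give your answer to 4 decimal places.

Mismatches occur at site 1 (G→A, transition), site 22 (A→C, transversion), site 23 (A→C, transversion).
Of the 3 differences, 1 transition and 2 transversions over 28 sites: P = 1/28 = 0.035714, Q = 2/28 = 0.071429.
d = −0.5·ln(0.857143) − 0.25·ln(0.857142) = −0.5·(-0.154151) − 0.25·(-0.154152) = 0.1156.

0.1156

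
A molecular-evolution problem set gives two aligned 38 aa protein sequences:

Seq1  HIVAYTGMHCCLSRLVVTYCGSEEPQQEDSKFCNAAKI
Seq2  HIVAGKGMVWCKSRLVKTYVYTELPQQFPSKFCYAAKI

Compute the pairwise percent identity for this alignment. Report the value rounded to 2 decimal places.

65.79%

Differing sites — 5:Y/G; 6:T/K; 9:H/V; 10:C/W; 12:L/K; 17:V/K; 20:C/V; 21:G/Y; 22:S/T; 24:E/L; 28:E/F; 29:D/P; 34:N/Y.
25 of the 38 sites match, so the percent identity is 25/38 × 100 = 65.79%.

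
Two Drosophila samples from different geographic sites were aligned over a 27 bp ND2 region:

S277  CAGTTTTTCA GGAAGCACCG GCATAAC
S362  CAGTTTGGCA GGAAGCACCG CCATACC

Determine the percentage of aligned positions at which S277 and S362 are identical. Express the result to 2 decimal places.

Differing sites — 7:T/G; 8:T/G; 21:G/C; 26:A/C.
23 of the 27 sites match, so the percent identity is 23/27 × 100 = 85.19%.

85.19%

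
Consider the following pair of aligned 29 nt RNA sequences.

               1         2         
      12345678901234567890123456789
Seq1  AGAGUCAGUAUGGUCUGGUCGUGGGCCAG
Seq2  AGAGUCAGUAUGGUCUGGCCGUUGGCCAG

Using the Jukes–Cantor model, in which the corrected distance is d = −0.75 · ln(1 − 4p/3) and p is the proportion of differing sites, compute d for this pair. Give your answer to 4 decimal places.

0.0723

Mismatches occur at site 19 (U/C), site 23 (G/U).
p = 2/29 = 0.068966.
d = −0.75 · ln(1 − (4/3)·0.068966) = −0.75 · ln(0.908045) = −0.75 · (-0.096461) = 0.0723.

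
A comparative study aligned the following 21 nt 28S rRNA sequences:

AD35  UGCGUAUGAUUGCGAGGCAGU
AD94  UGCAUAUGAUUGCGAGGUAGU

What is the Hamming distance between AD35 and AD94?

The sequences differ at positions 4 (G/A), 18 (C/U).
That gives 2 mismatches out of 21 aligned sites, so the Hamming distance is 2.

2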